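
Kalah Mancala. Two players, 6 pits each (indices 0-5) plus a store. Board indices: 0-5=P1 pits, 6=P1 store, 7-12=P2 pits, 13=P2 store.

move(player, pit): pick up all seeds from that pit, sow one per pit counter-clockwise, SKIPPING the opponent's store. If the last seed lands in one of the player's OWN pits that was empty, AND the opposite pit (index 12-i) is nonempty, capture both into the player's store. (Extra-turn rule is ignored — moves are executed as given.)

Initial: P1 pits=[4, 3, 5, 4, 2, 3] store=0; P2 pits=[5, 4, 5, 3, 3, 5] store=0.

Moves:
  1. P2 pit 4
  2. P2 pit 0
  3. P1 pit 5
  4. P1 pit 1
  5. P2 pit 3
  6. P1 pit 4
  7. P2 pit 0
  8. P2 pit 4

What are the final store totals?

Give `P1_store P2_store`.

Answer: 2 3

Derivation:
Move 1: P2 pit4 -> P1=[5,3,5,4,2,3](0) P2=[5,4,5,3,0,6](1)
Move 2: P2 pit0 -> P1=[5,3,5,4,2,3](0) P2=[0,5,6,4,1,7](1)
Move 3: P1 pit5 -> P1=[5,3,5,4,2,0](1) P2=[1,6,6,4,1,7](1)
Move 4: P1 pit1 -> P1=[5,0,6,5,3,0](1) P2=[1,6,6,4,1,7](1)
Move 5: P2 pit3 -> P1=[6,0,6,5,3,0](1) P2=[1,6,6,0,2,8](2)
Move 6: P1 pit4 -> P1=[6,0,6,5,0,1](2) P2=[2,6,6,0,2,8](2)
Move 7: P2 pit0 -> P1=[6,0,6,5,0,1](2) P2=[0,7,7,0,2,8](2)
Move 8: P2 pit4 -> P1=[6,0,6,5,0,1](2) P2=[0,7,7,0,0,9](3)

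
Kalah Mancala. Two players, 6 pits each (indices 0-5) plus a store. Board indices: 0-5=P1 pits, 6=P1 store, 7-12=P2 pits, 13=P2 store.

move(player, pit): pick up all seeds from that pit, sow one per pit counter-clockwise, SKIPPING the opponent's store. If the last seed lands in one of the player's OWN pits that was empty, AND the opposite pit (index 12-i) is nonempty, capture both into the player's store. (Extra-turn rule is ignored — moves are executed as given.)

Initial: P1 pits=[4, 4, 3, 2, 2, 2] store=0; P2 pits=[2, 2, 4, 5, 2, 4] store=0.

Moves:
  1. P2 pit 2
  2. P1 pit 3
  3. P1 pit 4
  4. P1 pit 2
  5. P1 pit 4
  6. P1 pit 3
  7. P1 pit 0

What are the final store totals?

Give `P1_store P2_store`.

Move 1: P2 pit2 -> P1=[4,4,3,2,2,2](0) P2=[2,2,0,6,3,5](1)
Move 2: P1 pit3 -> P1=[4,4,3,0,3,3](0) P2=[2,2,0,6,3,5](1)
Move 3: P1 pit4 -> P1=[4,4,3,0,0,4](1) P2=[3,2,0,6,3,5](1)
Move 4: P1 pit2 -> P1=[4,4,0,1,1,5](1) P2=[3,2,0,6,3,5](1)
Move 5: P1 pit4 -> P1=[4,4,0,1,0,6](1) P2=[3,2,0,6,3,5](1)
Move 6: P1 pit3 -> P1=[4,4,0,0,0,6](4) P2=[3,0,0,6,3,5](1)
Move 7: P1 pit0 -> P1=[0,5,1,1,1,6](4) P2=[3,0,0,6,3,5](1)

Answer: 4 1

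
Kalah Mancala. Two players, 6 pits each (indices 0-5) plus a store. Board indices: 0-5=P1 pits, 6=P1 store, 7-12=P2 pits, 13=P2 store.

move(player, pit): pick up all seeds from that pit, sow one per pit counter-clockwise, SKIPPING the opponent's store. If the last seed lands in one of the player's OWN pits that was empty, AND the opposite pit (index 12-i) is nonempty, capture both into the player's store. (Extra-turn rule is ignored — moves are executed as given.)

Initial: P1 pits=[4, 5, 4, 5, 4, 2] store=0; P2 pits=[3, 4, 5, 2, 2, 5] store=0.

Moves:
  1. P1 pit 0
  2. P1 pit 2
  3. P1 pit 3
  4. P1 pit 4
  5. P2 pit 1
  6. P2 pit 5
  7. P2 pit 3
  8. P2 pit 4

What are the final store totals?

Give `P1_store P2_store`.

Move 1: P1 pit0 -> P1=[0,6,5,6,5,2](0) P2=[3,4,5,2,2,5](0)
Move 2: P1 pit2 -> P1=[0,6,0,7,6,3](1) P2=[4,4,5,2,2,5](0)
Move 3: P1 pit3 -> P1=[0,6,0,0,7,4](2) P2=[5,5,6,3,2,5](0)
Move 4: P1 pit4 -> P1=[0,6,0,0,0,5](3) P2=[6,6,7,4,3,5](0)
Move 5: P2 pit1 -> P1=[1,6,0,0,0,5](3) P2=[6,0,8,5,4,6](1)
Move 6: P2 pit5 -> P1=[2,7,1,1,1,5](3) P2=[6,0,8,5,4,0](2)
Move 7: P2 pit3 -> P1=[3,8,1,1,1,5](3) P2=[6,0,8,0,5,1](3)
Move 8: P2 pit4 -> P1=[4,9,2,1,1,5](3) P2=[6,0,8,0,0,2](4)

Answer: 3 4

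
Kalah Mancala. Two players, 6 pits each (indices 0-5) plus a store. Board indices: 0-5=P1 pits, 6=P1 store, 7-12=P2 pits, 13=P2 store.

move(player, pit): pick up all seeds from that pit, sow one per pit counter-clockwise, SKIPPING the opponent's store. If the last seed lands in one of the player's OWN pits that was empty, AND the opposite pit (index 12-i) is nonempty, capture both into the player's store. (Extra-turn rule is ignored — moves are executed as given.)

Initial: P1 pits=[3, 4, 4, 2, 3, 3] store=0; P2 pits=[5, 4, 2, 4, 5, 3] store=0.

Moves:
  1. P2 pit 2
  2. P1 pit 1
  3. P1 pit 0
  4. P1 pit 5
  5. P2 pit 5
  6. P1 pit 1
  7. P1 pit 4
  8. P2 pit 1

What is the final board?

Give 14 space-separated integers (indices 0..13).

Answer: 2 0 7 5 0 1 2 7 0 2 6 7 1 2

Derivation:
Move 1: P2 pit2 -> P1=[3,4,4,2,3,3](0) P2=[5,4,0,5,6,3](0)
Move 2: P1 pit1 -> P1=[3,0,5,3,4,4](0) P2=[5,4,0,5,6,3](0)
Move 3: P1 pit0 -> P1=[0,1,6,4,4,4](0) P2=[5,4,0,5,6,3](0)
Move 4: P1 pit5 -> P1=[0,1,6,4,4,0](1) P2=[6,5,1,5,6,3](0)
Move 5: P2 pit5 -> P1=[1,2,6,4,4,0](1) P2=[6,5,1,5,6,0](1)
Move 6: P1 pit1 -> P1=[1,0,7,5,4,0](1) P2=[6,5,1,5,6,0](1)
Move 7: P1 pit4 -> P1=[1,0,7,5,0,1](2) P2=[7,6,1,5,6,0](1)
Move 8: P2 pit1 -> P1=[2,0,7,5,0,1](2) P2=[7,0,2,6,7,1](2)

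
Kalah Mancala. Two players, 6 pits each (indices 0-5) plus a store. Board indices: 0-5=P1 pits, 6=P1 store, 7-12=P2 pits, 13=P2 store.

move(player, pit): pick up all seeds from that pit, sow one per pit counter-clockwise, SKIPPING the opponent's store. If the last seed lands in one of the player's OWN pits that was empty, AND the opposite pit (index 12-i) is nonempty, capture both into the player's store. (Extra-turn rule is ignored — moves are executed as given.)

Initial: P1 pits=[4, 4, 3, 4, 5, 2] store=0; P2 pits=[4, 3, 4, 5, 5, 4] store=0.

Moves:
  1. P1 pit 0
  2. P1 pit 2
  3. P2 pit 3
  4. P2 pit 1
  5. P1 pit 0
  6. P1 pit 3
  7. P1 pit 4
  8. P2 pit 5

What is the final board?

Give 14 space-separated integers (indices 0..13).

Answer: 1 8 1 1 1 5 3 6 2 7 2 8 0 2

Derivation:
Move 1: P1 pit0 -> P1=[0,5,4,5,6,2](0) P2=[4,3,4,5,5,4](0)
Move 2: P1 pit2 -> P1=[0,5,0,6,7,3](1) P2=[4,3,4,5,5,4](0)
Move 3: P2 pit3 -> P1=[1,6,0,6,7,3](1) P2=[4,3,4,0,6,5](1)
Move 4: P2 pit1 -> P1=[1,6,0,6,7,3](1) P2=[4,0,5,1,7,5](1)
Move 5: P1 pit0 -> P1=[0,7,0,6,7,3](1) P2=[4,0,5,1,7,5](1)
Move 6: P1 pit3 -> P1=[0,7,0,0,8,4](2) P2=[5,1,6,1,7,5](1)
Move 7: P1 pit4 -> P1=[0,7,0,0,0,5](3) P2=[6,2,7,2,8,6](1)
Move 8: P2 pit5 -> P1=[1,8,1,1,1,5](3) P2=[6,2,7,2,8,0](2)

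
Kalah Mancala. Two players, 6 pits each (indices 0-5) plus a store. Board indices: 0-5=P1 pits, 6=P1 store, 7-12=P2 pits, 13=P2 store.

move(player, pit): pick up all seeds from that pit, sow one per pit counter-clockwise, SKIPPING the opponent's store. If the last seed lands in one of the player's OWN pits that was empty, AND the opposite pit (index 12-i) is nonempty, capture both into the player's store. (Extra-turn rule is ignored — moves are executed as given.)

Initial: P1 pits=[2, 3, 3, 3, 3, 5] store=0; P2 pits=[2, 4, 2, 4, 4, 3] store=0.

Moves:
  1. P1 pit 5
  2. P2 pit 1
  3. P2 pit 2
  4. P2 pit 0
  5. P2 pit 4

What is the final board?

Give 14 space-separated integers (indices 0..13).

Answer: 3 4 4 4 3 0 1 0 1 1 8 0 6 3

Derivation:
Move 1: P1 pit5 -> P1=[2,3,3,3,3,0](1) P2=[3,5,3,5,4,3](0)
Move 2: P2 pit1 -> P1=[2,3,3,3,3,0](1) P2=[3,0,4,6,5,4](1)
Move 3: P2 pit2 -> P1=[2,3,3,3,3,0](1) P2=[3,0,0,7,6,5](2)
Move 4: P2 pit0 -> P1=[2,3,3,3,3,0](1) P2=[0,1,1,8,6,5](2)
Move 5: P2 pit4 -> P1=[3,4,4,4,3,0](1) P2=[0,1,1,8,0,6](3)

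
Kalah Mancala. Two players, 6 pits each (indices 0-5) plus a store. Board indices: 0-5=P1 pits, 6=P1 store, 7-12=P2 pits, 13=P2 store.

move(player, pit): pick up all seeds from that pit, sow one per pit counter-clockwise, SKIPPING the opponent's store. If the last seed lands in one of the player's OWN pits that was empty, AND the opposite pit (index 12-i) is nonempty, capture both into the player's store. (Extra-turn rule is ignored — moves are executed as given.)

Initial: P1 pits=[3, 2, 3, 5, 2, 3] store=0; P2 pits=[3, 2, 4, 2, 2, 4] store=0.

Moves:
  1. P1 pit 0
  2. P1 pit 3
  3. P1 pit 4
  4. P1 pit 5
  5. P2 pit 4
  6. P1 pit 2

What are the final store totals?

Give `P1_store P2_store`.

Answer: 4 1

Derivation:
Move 1: P1 pit0 -> P1=[0,3,4,6,2,3](0) P2=[3,2,4,2,2,4](0)
Move 2: P1 pit3 -> P1=[0,3,4,0,3,4](1) P2=[4,3,5,2,2,4](0)
Move 3: P1 pit4 -> P1=[0,3,4,0,0,5](2) P2=[5,3,5,2,2,4](0)
Move 4: P1 pit5 -> P1=[0,3,4,0,0,0](3) P2=[6,4,6,3,2,4](0)
Move 5: P2 pit4 -> P1=[0,3,4,0,0,0](3) P2=[6,4,6,3,0,5](1)
Move 6: P1 pit2 -> P1=[0,3,0,1,1,1](4) P2=[6,4,6,3,0,5](1)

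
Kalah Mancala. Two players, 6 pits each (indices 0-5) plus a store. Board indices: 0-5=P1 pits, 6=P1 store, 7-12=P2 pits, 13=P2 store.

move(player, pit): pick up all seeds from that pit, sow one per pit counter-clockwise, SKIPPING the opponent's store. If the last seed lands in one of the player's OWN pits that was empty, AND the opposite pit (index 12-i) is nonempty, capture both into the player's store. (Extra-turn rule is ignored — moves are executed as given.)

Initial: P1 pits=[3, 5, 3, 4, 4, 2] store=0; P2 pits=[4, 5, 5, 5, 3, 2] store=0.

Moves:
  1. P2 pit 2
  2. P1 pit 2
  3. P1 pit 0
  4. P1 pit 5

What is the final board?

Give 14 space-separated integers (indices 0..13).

Move 1: P2 pit2 -> P1=[4,5,3,4,4,2](0) P2=[4,5,0,6,4,3](1)
Move 2: P1 pit2 -> P1=[4,5,0,5,5,3](0) P2=[4,5,0,6,4,3](1)
Move 3: P1 pit0 -> P1=[0,6,1,6,6,3](0) P2=[4,5,0,6,4,3](1)
Move 4: P1 pit5 -> P1=[0,6,1,6,6,0](1) P2=[5,6,0,6,4,3](1)

Answer: 0 6 1 6 6 0 1 5 6 0 6 4 3 1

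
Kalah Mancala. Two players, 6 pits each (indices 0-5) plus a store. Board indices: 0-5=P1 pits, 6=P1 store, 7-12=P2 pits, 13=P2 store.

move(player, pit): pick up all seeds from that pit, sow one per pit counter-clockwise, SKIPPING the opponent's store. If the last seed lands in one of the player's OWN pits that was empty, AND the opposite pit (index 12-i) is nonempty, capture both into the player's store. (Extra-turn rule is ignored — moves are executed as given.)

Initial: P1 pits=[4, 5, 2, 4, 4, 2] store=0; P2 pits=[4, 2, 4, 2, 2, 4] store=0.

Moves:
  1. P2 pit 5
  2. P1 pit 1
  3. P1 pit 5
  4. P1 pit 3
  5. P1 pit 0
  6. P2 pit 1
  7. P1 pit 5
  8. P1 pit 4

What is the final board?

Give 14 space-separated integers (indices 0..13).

Move 1: P2 pit5 -> P1=[5,6,3,4,4,2](0) P2=[4,2,4,2,2,0](1)
Move 2: P1 pit1 -> P1=[5,0,4,5,5,3](1) P2=[5,2,4,2,2,0](1)
Move 3: P1 pit5 -> P1=[5,0,4,5,5,0](2) P2=[6,3,4,2,2,0](1)
Move 4: P1 pit3 -> P1=[5,0,4,0,6,1](3) P2=[7,4,4,2,2,0](1)
Move 5: P1 pit0 -> P1=[0,1,5,1,7,2](3) P2=[7,4,4,2,2,0](1)
Move 6: P2 pit1 -> P1=[0,1,5,1,7,2](3) P2=[7,0,5,3,3,1](1)
Move 7: P1 pit5 -> P1=[0,1,5,1,7,0](4) P2=[8,0,5,3,3,1](1)
Move 8: P1 pit4 -> P1=[0,1,5,1,0,1](5) P2=[9,1,6,4,4,1](1)

Answer: 0 1 5 1 0 1 5 9 1 6 4 4 1 1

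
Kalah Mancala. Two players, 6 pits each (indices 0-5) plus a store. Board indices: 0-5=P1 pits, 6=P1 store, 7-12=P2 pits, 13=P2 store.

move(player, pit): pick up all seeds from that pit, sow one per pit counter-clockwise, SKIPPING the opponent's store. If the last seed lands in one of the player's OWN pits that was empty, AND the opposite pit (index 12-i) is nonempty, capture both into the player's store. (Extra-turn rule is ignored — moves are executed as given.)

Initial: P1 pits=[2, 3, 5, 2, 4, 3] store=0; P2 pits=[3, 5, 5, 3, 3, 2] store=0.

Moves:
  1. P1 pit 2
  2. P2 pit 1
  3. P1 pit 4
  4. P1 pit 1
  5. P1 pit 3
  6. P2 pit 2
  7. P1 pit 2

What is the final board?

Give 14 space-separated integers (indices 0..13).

Answer: 3 1 0 1 2 6 5 6 0 0 5 5 4 2

Derivation:
Move 1: P1 pit2 -> P1=[2,3,0,3,5,4](1) P2=[4,5,5,3,3,2](0)
Move 2: P2 pit1 -> P1=[2,3,0,3,5,4](1) P2=[4,0,6,4,4,3](1)
Move 3: P1 pit4 -> P1=[2,3,0,3,0,5](2) P2=[5,1,7,4,4,3](1)
Move 4: P1 pit1 -> P1=[2,0,1,4,0,5](4) P2=[5,0,7,4,4,3](1)
Move 5: P1 pit3 -> P1=[2,0,1,0,1,6](5) P2=[6,0,7,4,4,3](1)
Move 6: P2 pit2 -> P1=[3,1,2,0,1,6](5) P2=[6,0,0,5,5,4](2)
Move 7: P1 pit2 -> P1=[3,1,0,1,2,6](5) P2=[6,0,0,5,5,4](2)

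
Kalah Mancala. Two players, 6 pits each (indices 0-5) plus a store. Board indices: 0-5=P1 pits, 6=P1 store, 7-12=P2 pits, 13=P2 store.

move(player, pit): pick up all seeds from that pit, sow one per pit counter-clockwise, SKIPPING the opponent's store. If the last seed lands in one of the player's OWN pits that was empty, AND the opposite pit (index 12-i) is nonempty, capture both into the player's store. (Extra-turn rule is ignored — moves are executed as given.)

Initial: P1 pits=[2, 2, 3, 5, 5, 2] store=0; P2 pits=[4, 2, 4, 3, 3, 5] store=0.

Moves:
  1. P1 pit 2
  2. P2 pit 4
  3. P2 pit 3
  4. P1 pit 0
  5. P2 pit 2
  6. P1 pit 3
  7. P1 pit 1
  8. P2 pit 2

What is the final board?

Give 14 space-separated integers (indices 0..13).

Answer: 0 0 2 1 8 4 1 5 3 0 3 2 8 3

Derivation:
Move 1: P1 pit2 -> P1=[2,2,0,6,6,3](0) P2=[4,2,4,3,3,5](0)
Move 2: P2 pit4 -> P1=[3,2,0,6,6,3](0) P2=[4,2,4,3,0,6](1)
Move 3: P2 pit3 -> P1=[3,2,0,6,6,3](0) P2=[4,2,4,0,1,7](2)
Move 4: P1 pit0 -> P1=[0,3,1,7,6,3](0) P2=[4,2,4,0,1,7](2)
Move 5: P2 pit2 -> P1=[0,3,1,7,6,3](0) P2=[4,2,0,1,2,8](3)
Move 6: P1 pit3 -> P1=[0,3,1,0,7,4](1) P2=[5,3,1,2,2,8](3)
Move 7: P1 pit1 -> P1=[0,0,2,1,8,4](1) P2=[5,3,1,2,2,8](3)
Move 8: P2 pit2 -> P1=[0,0,2,1,8,4](1) P2=[5,3,0,3,2,8](3)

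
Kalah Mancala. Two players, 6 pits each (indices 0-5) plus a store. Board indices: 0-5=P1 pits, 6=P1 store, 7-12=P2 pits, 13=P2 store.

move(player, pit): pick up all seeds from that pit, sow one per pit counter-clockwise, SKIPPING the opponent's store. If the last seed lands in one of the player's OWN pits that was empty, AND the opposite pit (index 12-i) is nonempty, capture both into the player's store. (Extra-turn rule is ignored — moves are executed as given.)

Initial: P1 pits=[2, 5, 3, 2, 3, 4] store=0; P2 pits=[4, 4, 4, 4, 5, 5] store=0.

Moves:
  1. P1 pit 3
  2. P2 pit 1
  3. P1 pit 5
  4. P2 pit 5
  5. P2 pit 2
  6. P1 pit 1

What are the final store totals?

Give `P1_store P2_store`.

Answer: 2 2

Derivation:
Move 1: P1 pit3 -> P1=[2,5,3,0,4,5](0) P2=[4,4,4,4,5,5](0)
Move 2: P2 pit1 -> P1=[2,5,3,0,4,5](0) P2=[4,0,5,5,6,6](0)
Move 3: P1 pit5 -> P1=[2,5,3,0,4,0](1) P2=[5,1,6,6,6,6](0)
Move 4: P2 pit5 -> P1=[3,6,4,1,5,0](1) P2=[5,1,6,6,6,0](1)
Move 5: P2 pit2 -> P1=[4,7,4,1,5,0](1) P2=[5,1,0,7,7,1](2)
Move 6: P1 pit1 -> P1=[4,0,5,2,6,1](2) P2=[6,2,0,7,7,1](2)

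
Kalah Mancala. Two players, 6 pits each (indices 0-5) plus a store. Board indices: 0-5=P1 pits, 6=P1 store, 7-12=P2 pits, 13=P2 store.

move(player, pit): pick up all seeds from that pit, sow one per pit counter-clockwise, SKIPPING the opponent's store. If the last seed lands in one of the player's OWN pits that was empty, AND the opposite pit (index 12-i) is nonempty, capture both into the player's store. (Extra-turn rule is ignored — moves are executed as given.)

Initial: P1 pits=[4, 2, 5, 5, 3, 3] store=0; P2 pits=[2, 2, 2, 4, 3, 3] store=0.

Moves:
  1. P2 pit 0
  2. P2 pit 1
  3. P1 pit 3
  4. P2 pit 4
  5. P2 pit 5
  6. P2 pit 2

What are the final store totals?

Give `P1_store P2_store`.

Answer: 1 3

Derivation:
Move 1: P2 pit0 -> P1=[4,2,5,5,3,3](0) P2=[0,3,3,4,3,3](0)
Move 2: P2 pit1 -> P1=[4,2,5,5,3,3](0) P2=[0,0,4,5,4,3](0)
Move 3: P1 pit3 -> P1=[4,2,5,0,4,4](1) P2=[1,1,4,5,4,3](0)
Move 4: P2 pit4 -> P1=[5,3,5,0,4,4](1) P2=[1,1,4,5,0,4](1)
Move 5: P2 pit5 -> P1=[6,4,6,0,4,4](1) P2=[1,1,4,5,0,0](2)
Move 6: P2 pit2 -> P1=[6,4,6,0,4,4](1) P2=[1,1,0,6,1,1](3)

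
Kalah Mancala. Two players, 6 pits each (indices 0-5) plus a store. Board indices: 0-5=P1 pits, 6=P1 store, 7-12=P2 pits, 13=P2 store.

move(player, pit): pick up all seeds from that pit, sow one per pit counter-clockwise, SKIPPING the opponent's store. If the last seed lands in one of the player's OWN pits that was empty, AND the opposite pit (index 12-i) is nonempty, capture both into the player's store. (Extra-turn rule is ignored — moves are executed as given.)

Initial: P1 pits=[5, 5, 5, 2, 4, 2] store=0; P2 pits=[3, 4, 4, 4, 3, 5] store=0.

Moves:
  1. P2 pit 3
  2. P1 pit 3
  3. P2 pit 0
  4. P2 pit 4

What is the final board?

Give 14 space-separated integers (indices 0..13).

Answer: 7 6 0 0 5 3 0 0 5 5 0 0 7 8

Derivation:
Move 1: P2 pit3 -> P1=[6,5,5,2,4,2](0) P2=[3,4,4,0,4,6](1)
Move 2: P1 pit3 -> P1=[6,5,5,0,5,3](0) P2=[3,4,4,0,4,6](1)
Move 3: P2 pit0 -> P1=[6,5,0,0,5,3](0) P2=[0,5,5,0,4,6](7)
Move 4: P2 pit4 -> P1=[7,6,0,0,5,3](0) P2=[0,5,5,0,0,7](8)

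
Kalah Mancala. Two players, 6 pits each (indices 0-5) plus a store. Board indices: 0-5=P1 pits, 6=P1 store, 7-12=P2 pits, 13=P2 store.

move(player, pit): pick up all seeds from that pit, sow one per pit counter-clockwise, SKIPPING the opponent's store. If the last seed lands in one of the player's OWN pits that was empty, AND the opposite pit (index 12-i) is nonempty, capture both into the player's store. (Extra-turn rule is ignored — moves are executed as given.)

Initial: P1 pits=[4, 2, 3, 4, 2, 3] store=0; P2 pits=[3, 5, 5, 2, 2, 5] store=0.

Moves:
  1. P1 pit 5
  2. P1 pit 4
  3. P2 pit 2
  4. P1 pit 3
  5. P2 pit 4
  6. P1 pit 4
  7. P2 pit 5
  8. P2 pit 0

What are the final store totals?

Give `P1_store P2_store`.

Answer: 3 11

Derivation:
Move 1: P1 pit5 -> P1=[4,2,3,4,2,0](1) P2=[4,6,5,2,2,5](0)
Move 2: P1 pit4 -> P1=[4,2,3,4,0,1](2) P2=[4,6,5,2,2,5](0)
Move 3: P2 pit2 -> P1=[5,2,3,4,0,1](2) P2=[4,6,0,3,3,6](1)
Move 4: P1 pit3 -> P1=[5,2,3,0,1,2](3) P2=[5,6,0,3,3,6](1)
Move 5: P2 pit4 -> P1=[6,2,3,0,1,2](3) P2=[5,6,0,3,0,7](2)
Move 6: P1 pit4 -> P1=[6,2,3,0,0,3](3) P2=[5,6,0,3,0,7](2)
Move 7: P2 pit5 -> P1=[7,3,4,1,1,4](3) P2=[5,6,0,3,0,0](3)
Move 8: P2 pit0 -> P1=[0,3,4,1,1,4](3) P2=[0,7,1,4,1,0](11)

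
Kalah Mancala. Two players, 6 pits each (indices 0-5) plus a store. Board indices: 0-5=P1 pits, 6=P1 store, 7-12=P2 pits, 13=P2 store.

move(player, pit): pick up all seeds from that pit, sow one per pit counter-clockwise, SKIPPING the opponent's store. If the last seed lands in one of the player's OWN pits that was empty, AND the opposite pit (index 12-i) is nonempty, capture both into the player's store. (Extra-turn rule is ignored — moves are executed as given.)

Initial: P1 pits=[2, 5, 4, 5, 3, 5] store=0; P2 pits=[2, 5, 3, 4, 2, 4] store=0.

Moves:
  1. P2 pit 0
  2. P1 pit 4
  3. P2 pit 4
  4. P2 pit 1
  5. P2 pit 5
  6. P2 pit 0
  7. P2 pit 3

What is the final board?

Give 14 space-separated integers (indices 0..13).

Answer: 5 7 5 6 0 6 1 0 0 5 0 2 1 6

Derivation:
Move 1: P2 pit0 -> P1=[2,5,4,5,3,5](0) P2=[0,6,4,4,2,4](0)
Move 2: P1 pit4 -> P1=[2,5,4,5,0,6](1) P2=[1,6,4,4,2,4](0)
Move 3: P2 pit4 -> P1=[2,5,4,5,0,6](1) P2=[1,6,4,4,0,5](1)
Move 4: P2 pit1 -> P1=[3,5,4,5,0,6](1) P2=[1,0,5,5,1,6](2)
Move 5: P2 pit5 -> P1=[4,6,5,6,1,6](1) P2=[1,0,5,5,1,0](3)
Move 6: P2 pit0 -> P1=[4,6,5,6,0,6](1) P2=[0,0,5,5,1,0](5)
Move 7: P2 pit3 -> P1=[5,7,5,6,0,6](1) P2=[0,0,5,0,2,1](6)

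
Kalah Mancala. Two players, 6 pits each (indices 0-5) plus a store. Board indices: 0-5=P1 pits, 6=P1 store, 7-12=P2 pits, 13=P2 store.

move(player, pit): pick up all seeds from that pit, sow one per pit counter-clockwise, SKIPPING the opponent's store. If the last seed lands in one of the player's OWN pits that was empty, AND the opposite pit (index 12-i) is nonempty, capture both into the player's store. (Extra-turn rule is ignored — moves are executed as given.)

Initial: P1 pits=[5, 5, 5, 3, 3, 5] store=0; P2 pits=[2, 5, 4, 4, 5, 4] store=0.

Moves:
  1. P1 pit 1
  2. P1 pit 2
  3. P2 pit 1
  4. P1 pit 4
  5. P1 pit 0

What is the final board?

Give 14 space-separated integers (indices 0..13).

Move 1: P1 pit1 -> P1=[5,0,6,4,4,6](1) P2=[2,5,4,4,5,4](0)
Move 2: P1 pit2 -> P1=[5,0,0,5,5,7](2) P2=[3,6,4,4,5,4](0)
Move 3: P2 pit1 -> P1=[6,0,0,5,5,7](2) P2=[3,0,5,5,6,5](1)
Move 4: P1 pit4 -> P1=[6,0,0,5,0,8](3) P2=[4,1,6,5,6,5](1)
Move 5: P1 pit0 -> P1=[0,1,1,6,1,9](4) P2=[4,1,6,5,6,5](1)

Answer: 0 1 1 6 1 9 4 4 1 6 5 6 5 1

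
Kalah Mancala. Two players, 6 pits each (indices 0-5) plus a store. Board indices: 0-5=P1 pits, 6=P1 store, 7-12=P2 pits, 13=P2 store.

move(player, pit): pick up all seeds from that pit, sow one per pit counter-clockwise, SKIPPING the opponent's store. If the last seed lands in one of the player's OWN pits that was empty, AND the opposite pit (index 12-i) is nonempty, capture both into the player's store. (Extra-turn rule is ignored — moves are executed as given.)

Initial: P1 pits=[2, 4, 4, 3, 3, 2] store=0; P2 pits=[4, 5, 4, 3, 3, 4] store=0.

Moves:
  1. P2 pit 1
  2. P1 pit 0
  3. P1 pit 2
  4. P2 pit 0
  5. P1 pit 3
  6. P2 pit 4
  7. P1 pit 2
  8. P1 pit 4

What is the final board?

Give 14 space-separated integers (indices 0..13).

Answer: 1 6 0 0 0 5 10 2 2 1 5 0 7 2

Derivation:
Move 1: P2 pit1 -> P1=[2,4,4,3,3,2](0) P2=[4,0,5,4,4,5](1)
Move 2: P1 pit0 -> P1=[0,5,5,3,3,2](0) P2=[4,0,5,4,4,5](1)
Move 3: P1 pit2 -> P1=[0,5,0,4,4,3](1) P2=[5,0,5,4,4,5](1)
Move 4: P2 pit0 -> P1=[0,5,0,4,4,3](1) P2=[0,1,6,5,5,6](1)
Move 5: P1 pit3 -> P1=[0,5,0,0,5,4](2) P2=[1,1,6,5,5,6](1)
Move 6: P2 pit4 -> P1=[1,6,1,0,5,4](2) P2=[1,1,6,5,0,7](2)
Move 7: P1 pit2 -> P1=[1,6,0,0,5,4](9) P2=[1,1,0,5,0,7](2)
Move 8: P1 pit4 -> P1=[1,6,0,0,0,5](10) P2=[2,2,1,5,0,7](2)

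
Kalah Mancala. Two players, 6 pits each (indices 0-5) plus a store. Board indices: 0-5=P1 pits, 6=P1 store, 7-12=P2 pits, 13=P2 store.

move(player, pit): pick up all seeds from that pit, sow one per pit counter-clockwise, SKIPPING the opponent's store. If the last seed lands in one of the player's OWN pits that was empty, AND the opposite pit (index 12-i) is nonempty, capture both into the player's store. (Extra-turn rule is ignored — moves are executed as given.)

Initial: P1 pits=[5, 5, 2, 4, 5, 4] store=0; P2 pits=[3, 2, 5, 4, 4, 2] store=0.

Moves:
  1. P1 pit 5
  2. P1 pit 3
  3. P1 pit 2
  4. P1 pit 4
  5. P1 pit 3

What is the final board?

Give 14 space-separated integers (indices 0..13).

Answer: 5 5 0 0 0 2 8 6 0 7 5 5 2 0

Derivation:
Move 1: P1 pit5 -> P1=[5,5,2,4,5,0](1) P2=[4,3,6,4,4,2](0)
Move 2: P1 pit3 -> P1=[5,5,2,0,6,1](2) P2=[5,3,6,4,4,2](0)
Move 3: P1 pit2 -> P1=[5,5,0,1,7,1](2) P2=[5,3,6,4,4,2](0)
Move 4: P1 pit4 -> P1=[5,5,0,1,0,2](3) P2=[6,4,7,5,5,2](0)
Move 5: P1 pit3 -> P1=[5,5,0,0,0,2](8) P2=[6,0,7,5,5,2](0)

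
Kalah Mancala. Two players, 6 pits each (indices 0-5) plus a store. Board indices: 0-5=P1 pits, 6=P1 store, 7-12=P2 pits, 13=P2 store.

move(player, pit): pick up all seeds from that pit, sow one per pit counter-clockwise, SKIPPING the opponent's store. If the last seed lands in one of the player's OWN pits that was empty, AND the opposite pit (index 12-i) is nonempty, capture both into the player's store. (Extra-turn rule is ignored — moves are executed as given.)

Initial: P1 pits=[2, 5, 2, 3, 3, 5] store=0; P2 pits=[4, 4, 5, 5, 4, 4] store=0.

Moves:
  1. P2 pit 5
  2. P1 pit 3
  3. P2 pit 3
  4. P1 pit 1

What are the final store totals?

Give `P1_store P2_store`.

Answer: 2 2

Derivation:
Move 1: P2 pit5 -> P1=[3,6,3,3,3,5](0) P2=[4,4,5,5,4,0](1)
Move 2: P1 pit3 -> P1=[3,6,3,0,4,6](1) P2=[4,4,5,5,4,0](1)
Move 3: P2 pit3 -> P1=[4,7,3,0,4,6](1) P2=[4,4,5,0,5,1](2)
Move 4: P1 pit1 -> P1=[4,0,4,1,5,7](2) P2=[5,5,5,0,5,1](2)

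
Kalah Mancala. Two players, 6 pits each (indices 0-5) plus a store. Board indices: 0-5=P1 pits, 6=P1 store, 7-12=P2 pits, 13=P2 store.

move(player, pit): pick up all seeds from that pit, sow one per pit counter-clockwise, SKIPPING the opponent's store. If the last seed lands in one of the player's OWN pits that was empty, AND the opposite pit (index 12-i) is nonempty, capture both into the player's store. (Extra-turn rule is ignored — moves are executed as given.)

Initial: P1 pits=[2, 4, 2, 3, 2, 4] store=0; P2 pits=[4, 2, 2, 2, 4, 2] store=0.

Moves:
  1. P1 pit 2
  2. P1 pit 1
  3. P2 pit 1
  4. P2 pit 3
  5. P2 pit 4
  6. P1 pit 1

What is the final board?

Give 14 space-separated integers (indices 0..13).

Move 1: P1 pit2 -> P1=[2,4,0,4,3,4](0) P2=[4,2,2,2,4,2](0)
Move 2: P1 pit1 -> P1=[2,0,1,5,4,5](0) P2=[4,2,2,2,4,2](0)
Move 3: P2 pit1 -> P1=[2,0,1,5,4,5](0) P2=[4,0,3,3,4,2](0)
Move 4: P2 pit3 -> P1=[2,0,1,5,4,5](0) P2=[4,0,3,0,5,3](1)
Move 5: P2 pit4 -> P1=[3,1,2,5,4,5](0) P2=[4,0,3,0,0,4](2)
Move 6: P1 pit1 -> P1=[3,0,3,5,4,5](0) P2=[4,0,3,0,0,4](2)

Answer: 3 0 3 5 4 5 0 4 0 3 0 0 4 2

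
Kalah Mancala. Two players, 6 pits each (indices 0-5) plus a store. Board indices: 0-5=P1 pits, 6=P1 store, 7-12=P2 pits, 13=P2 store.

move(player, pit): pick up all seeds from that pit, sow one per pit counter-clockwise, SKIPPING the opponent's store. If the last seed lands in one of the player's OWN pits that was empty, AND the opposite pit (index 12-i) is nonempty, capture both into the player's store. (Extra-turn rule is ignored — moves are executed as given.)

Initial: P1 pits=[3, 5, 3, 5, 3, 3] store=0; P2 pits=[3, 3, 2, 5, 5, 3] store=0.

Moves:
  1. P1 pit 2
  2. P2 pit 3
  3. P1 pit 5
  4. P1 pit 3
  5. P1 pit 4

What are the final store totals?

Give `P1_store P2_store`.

Answer: 3 1

Derivation:
Move 1: P1 pit2 -> P1=[3,5,0,6,4,4](0) P2=[3,3,2,5,5,3](0)
Move 2: P2 pit3 -> P1=[4,6,0,6,4,4](0) P2=[3,3,2,0,6,4](1)
Move 3: P1 pit5 -> P1=[4,6,0,6,4,0](1) P2=[4,4,3,0,6,4](1)
Move 4: P1 pit3 -> P1=[4,6,0,0,5,1](2) P2=[5,5,4,0,6,4](1)
Move 5: P1 pit4 -> P1=[4,6,0,0,0,2](3) P2=[6,6,5,0,6,4](1)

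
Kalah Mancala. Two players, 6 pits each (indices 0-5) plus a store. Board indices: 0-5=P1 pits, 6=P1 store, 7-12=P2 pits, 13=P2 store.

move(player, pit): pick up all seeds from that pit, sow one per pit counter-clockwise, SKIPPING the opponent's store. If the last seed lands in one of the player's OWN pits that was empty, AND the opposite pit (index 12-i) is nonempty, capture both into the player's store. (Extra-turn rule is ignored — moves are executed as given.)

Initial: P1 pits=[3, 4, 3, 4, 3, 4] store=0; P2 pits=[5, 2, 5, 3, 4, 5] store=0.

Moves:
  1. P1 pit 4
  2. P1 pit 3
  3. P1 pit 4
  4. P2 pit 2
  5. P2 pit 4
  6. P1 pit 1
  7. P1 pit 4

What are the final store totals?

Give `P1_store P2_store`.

Move 1: P1 pit4 -> P1=[3,4,3,4,0,5](1) P2=[6,2,5,3,4,5](0)
Move 2: P1 pit3 -> P1=[3,4,3,0,1,6](2) P2=[7,2,5,3,4,5](0)
Move 3: P1 pit4 -> P1=[3,4,3,0,0,7](2) P2=[7,2,5,3,4,5](0)
Move 4: P2 pit2 -> P1=[4,4,3,0,0,7](2) P2=[7,2,0,4,5,6](1)
Move 5: P2 pit4 -> P1=[5,5,4,0,0,7](2) P2=[7,2,0,4,0,7](2)
Move 6: P1 pit1 -> P1=[5,0,5,1,1,8](3) P2=[7,2,0,4,0,7](2)
Move 7: P1 pit4 -> P1=[5,0,5,1,0,9](3) P2=[7,2,0,4,0,7](2)

Answer: 3 2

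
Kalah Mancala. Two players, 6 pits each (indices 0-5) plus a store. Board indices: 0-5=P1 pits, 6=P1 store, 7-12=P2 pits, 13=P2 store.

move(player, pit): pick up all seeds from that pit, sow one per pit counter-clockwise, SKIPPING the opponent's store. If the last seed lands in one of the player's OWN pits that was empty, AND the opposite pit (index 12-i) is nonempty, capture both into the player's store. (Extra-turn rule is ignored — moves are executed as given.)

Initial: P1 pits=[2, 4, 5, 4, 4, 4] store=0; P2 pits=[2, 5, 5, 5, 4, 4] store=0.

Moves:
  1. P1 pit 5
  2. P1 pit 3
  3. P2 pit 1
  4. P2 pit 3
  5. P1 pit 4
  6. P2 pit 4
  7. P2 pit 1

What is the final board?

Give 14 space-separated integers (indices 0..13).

Answer: 5 6 7 1 0 2 3 5 0 9 0 0 7 3

Derivation:
Move 1: P1 pit5 -> P1=[2,4,5,4,4,0](1) P2=[3,6,6,5,4,4](0)
Move 2: P1 pit3 -> P1=[2,4,5,0,5,1](2) P2=[4,6,6,5,4,4](0)
Move 3: P2 pit1 -> P1=[3,4,5,0,5,1](2) P2=[4,0,7,6,5,5](1)
Move 4: P2 pit3 -> P1=[4,5,6,0,5,1](2) P2=[4,0,7,0,6,6](2)
Move 5: P1 pit4 -> P1=[4,5,6,0,0,2](3) P2=[5,1,8,0,6,6](2)
Move 6: P2 pit4 -> P1=[5,6,7,1,0,2](3) P2=[5,1,8,0,0,7](3)
Move 7: P2 pit1 -> P1=[5,6,7,1,0,2](3) P2=[5,0,9,0,0,7](3)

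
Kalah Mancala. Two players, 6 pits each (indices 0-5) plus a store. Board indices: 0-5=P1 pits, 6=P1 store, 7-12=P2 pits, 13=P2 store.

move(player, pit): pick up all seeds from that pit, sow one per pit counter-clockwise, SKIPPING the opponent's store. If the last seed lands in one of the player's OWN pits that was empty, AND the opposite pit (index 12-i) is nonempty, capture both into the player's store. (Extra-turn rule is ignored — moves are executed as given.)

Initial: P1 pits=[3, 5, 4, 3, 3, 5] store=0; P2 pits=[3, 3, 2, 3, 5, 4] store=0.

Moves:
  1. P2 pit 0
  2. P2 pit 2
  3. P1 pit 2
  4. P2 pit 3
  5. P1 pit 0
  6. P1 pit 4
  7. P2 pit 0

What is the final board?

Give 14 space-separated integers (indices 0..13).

Answer: 0 7 1 5 0 7 2 0 6 1 0 7 6 1

Derivation:
Move 1: P2 pit0 -> P1=[3,5,4,3,3,5](0) P2=[0,4,3,4,5,4](0)
Move 2: P2 pit2 -> P1=[3,5,4,3,3,5](0) P2=[0,4,0,5,6,5](0)
Move 3: P1 pit2 -> P1=[3,5,0,4,4,6](1) P2=[0,4,0,5,6,5](0)
Move 4: P2 pit3 -> P1=[4,6,0,4,4,6](1) P2=[0,4,0,0,7,6](1)
Move 5: P1 pit0 -> P1=[0,7,1,5,5,6](1) P2=[0,4,0,0,7,6](1)
Move 6: P1 pit4 -> P1=[0,7,1,5,0,7](2) P2=[1,5,1,0,7,6](1)
Move 7: P2 pit0 -> P1=[0,7,1,5,0,7](2) P2=[0,6,1,0,7,6](1)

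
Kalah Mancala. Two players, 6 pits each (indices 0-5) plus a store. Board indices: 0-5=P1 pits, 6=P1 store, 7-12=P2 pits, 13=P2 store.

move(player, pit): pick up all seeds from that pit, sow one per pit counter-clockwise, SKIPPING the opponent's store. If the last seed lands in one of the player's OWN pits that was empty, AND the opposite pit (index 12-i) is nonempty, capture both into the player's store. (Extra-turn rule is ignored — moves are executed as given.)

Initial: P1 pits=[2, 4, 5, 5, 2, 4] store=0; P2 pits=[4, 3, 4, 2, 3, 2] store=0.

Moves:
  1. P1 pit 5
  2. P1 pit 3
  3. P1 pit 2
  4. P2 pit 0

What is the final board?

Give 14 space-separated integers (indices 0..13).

Answer: 3 4 0 1 4 2 3 0 6 6 3 4 3 1

Derivation:
Move 1: P1 pit5 -> P1=[2,4,5,5,2,0](1) P2=[5,4,5,2,3,2](0)
Move 2: P1 pit3 -> P1=[2,4,5,0,3,1](2) P2=[6,5,5,2,3,2](0)
Move 3: P1 pit2 -> P1=[2,4,0,1,4,2](3) P2=[7,5,5,2,3,2](0)
Move 4: P2 pit0 -> P1=[3,4,0,1,4,2](3) P2=[0,6,6,3,4,3](1)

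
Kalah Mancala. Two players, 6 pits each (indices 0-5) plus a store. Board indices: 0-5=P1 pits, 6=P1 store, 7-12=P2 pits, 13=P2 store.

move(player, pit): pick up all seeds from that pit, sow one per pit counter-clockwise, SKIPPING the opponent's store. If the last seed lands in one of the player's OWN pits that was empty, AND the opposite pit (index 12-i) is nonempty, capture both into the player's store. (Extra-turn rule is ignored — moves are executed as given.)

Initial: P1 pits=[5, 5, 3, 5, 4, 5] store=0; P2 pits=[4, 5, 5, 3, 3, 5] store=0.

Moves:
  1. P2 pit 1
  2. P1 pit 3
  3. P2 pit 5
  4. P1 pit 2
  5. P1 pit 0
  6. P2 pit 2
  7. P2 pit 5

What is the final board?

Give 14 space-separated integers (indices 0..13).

Answer: 1 8 1 3 8 8 3 5 1 0 5 5 0 4

Derivation:
Move 1: P2 pit1 -> P1=[5,5,3,5,4,5](0) P2=[4,0,6,4,4,6](1)
Move 2: P1 pit3 -> P1=[5,5,3,0,5,6](1) P2=[5,1,6,4,4,6](1)
Move 3: P2 pit5 -> P1=[6,6,4,1,6,6](1) P2=[5,1,6,4,4,0](2)
Move 4: P1 pit2 -> P1=[6,6,0,2,7,7](2) P2=[5,1,6,4,4,0](2)
Move 5: P1 pit0 -> P1=[0,7,1,3,8,8](3) P2=[5,1,6,4,4,0](2)
Move 6: P2 pit2 -> P1=[1,8,1,3,8,8](3) P2=[5,1,0,5,5,1](3)
Move 7: P2 pit5 -> P1=[1,8,1,3,8,8](3) P2=[5,1,0,5,5,0](4)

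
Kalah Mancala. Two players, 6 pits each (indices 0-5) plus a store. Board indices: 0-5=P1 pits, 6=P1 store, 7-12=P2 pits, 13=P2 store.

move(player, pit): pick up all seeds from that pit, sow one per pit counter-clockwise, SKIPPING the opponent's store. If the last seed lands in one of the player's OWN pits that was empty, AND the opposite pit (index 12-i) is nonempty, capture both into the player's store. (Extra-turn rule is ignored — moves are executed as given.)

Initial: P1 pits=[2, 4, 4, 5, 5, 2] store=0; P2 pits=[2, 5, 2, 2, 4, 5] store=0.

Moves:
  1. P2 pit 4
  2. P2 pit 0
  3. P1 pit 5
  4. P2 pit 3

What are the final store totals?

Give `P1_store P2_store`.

Answer: 1 1

Derivation:
Move 1: P2 pit4 -> P1=[3,5,4,5,5,2](0) P2=[2,5,2,2,0,6](1)
Move 2: P2 pit0 -> P1=[3,5,4,5,5,2](0) P2=[0,6,3,2,0,6](1)
Move 3: P1 pit5 -> P1=[3,5,4,5,5,0](1) P2=[1,6,3,2,0,6](1)
Move 4: P2 pit3 -> P1=[3,5,4,5,5,0](1) P2=[1,6,3,0,1,7](1)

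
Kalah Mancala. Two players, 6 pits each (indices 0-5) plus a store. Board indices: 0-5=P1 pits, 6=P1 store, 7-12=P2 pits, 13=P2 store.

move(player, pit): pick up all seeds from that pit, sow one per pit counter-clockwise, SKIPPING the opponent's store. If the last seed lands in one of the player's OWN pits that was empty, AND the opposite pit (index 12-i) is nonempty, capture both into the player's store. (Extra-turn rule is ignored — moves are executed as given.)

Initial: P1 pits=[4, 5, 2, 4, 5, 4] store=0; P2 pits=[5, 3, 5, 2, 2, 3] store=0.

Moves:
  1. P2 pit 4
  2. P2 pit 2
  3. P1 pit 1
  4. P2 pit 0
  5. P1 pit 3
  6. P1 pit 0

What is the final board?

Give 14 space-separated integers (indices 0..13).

Move 1: P2 pit4 -> P1=[4,5,2,4,5,4](0) P2=[5,3,5,2,0,4](1)
Move 2: P2 pit2 -> P1=[5,5,2,4,5,4](0) P2=[5,3,0,3,1,5](2)
Move 3: P1 pit1 -> P1=[5,0,3,5,6,5](1) P2=[5,3,0,3,1,5](2)
Move 4: P2 pit0 -> P1=[5,0,3,5,6,5](1) P2=[0,4,1,4,2,6](2)
Move 5: P1 pit3 -> P1=[5,0,3,0,7,6](2) P2=[1,5,1,4,2,6](2)
Move 6: P1 pit0 -> P1=[0,1,4,1,8,7](2) P2=[1,5,1,4,2,6](2)

Answer: 0 1 4 1 8 7 2 1 5 1 4 2 6 2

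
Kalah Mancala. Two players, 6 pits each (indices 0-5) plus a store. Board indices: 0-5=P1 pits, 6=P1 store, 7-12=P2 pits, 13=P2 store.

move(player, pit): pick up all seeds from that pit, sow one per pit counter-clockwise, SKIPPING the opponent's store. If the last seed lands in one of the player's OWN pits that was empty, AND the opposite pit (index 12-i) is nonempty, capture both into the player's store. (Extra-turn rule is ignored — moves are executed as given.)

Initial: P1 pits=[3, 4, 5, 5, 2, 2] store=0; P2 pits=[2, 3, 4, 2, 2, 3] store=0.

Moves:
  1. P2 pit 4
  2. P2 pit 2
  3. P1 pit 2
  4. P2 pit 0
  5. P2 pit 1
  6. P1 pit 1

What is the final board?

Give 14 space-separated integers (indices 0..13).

Move 1: P2 pit4 -> P1=[3,4,5,5,2,2](0) P2=[2,3,4,2,0,4](1)
Move 2: P2 pit2 -> P1=[3,4,5,5,2,2](0) P2=[2,3,0,3,1,5](2)
Move 3: P1 pit2 -> P1=[3,4,0,6,3,3](1) P2=[3,3,0,3,1,5](2)
Move 4: P2 pit0 -> P1=[3,4,0,6,3,3](1) P2=[0,4,1,4,1,5](2)
Move 5: P2 pit1 -> P1=[3,4,0,6,3,3](1) P2=[0,0,2,5,2,6](2)
Move 6: P1 pit1 -> P1=[3,0,1,7,4,4](1) P2=[0,0,2,5,2,6](2)

Answer: 3 0 1 7 4 4 1 0 0 2 5 2 6 2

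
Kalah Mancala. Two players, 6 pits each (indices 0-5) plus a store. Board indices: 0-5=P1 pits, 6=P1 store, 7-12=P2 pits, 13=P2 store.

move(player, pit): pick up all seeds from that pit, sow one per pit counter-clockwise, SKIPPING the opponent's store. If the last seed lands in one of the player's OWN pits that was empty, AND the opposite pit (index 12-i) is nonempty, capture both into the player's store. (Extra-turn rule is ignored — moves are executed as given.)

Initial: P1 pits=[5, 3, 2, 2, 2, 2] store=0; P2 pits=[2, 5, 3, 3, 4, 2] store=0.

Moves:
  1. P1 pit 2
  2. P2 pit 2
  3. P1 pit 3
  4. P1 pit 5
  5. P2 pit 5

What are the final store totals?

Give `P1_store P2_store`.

Move 1: P1 pit2 -> P1=[5,3,0,3,3,2](0) P2=[2,5,3,3,4,2](0)
Move 2: P2 pit2 -> P1=[5,3,0,3,3,2](0) P2=[2,5,0,4,5,3](0)
Move 3: P1 pit3 -> P1=[5,3,0,0,4,3](1) P2=[2,5,0,4,5,3](0)
Move 4: P1 pit5 -> P1=[5,3,0,0,4,0](2) P2=[3,6,0,4,5,3](0)
Move 5: P2 pit5 -> P1=[6,4,0,0,4,0](2) P2=[3,6,0,4,5,0](1)

Answer: 2 1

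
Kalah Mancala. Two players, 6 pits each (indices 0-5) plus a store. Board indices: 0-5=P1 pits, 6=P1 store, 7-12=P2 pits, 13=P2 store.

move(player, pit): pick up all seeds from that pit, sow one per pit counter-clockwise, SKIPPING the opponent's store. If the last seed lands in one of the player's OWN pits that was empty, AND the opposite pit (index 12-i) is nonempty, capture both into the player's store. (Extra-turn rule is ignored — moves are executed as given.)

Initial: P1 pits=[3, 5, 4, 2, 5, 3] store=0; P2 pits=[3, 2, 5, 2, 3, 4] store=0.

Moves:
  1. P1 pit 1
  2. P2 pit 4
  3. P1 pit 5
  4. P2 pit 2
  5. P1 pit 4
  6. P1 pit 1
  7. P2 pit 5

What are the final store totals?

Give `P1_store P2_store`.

Move 1: P1 pit1 -> P1=[3,0,5,3,6,4](1) P2=[3,2,5,2,3,4](0)
Move 2: P2 pit4 -> P1=[4,0,5,3,6,4](1) P2=[3,2,5,2,0,5](1)
Move 3: P1 pit5 -> P1=[4,0,5,3,6,0](2) P2=[4,3,6,2,0,5](1)
Move 4: P2 pit2 -> P1=[5,1,5,3,6,0](2) P2=[4,3,0,3,1,6](2)
Move 5: P1 pit4 -> P1=[5,1,5,3,0,1](3) P2=[5,4,1,4,1,6](2)
Move 6: P1 pit1 -> P1=[5,0,6,3,0,1](3) P2=[5,4,1,4,1,6](2)
Move 7: P2 pit5 -> P1=[6,1,7,4,1,1](3) P2=[5,4,1,4,1,0](3)

Answer: 3 3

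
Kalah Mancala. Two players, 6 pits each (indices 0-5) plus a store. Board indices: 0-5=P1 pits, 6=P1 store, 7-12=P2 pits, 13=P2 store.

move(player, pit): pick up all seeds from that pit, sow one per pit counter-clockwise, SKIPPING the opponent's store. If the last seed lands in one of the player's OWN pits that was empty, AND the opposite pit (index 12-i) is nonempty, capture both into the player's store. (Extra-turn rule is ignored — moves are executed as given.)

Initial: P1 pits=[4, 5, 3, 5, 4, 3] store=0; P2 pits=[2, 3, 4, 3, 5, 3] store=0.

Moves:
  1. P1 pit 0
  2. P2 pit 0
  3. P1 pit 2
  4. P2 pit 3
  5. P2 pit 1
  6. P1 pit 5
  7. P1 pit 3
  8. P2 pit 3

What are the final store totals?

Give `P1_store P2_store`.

Answer: 3 1

Derivation:
Move 1: P1 pit0 -> P1=[0,6,4,6,5,3](0) P2=[2,3,4,3,5,3](0)
Move 2: P2 pit0 -> P1=[0,6,4,6,5,3](0) P2=[0,4,5,3,5,3](0)
Move 3: P1 pit2 -> P1=[0,6,0,7,6,4](1) P2=[0,4,5,3,5,3](0)
Move 4: P2 pit3 -> P1=[0,6,0,7,6,4](1) P2=[0,4,5,0,6,4](1)
Move 5: P2 pit1 -> P1=[0,6,0,7,6,4](1) P2=[0,0,6,1,7,5](1)
Move 6: P1 pit5 -> P1=[0,6,0,7,6,0](2) P2=[1,1,7,1,7,5](1)
Move 7: P1 pit3 -> P1=[0,6,0,0,7,1](3) P2=[2,2,8,2,7,5](1)
Move 8: P2 pit3 -> P1=[0,6,0,0,7,1](3) P2=[2,2,8,0,8,6](1)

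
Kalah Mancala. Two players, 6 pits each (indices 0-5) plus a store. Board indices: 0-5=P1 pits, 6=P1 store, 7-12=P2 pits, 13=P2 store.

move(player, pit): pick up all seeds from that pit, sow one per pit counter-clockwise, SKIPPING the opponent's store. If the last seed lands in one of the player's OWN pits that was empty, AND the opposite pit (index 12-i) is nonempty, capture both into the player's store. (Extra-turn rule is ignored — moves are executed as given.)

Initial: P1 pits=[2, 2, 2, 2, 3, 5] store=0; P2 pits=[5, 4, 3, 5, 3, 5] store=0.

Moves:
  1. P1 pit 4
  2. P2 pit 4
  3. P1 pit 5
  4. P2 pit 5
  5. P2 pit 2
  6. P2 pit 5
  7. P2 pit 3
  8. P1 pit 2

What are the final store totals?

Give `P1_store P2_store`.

Answer: 3 5

Derivation:
Move 1: P1 pit4 -> P1=[2,2,2,2,0,6](1) P2=[6,4,3,5,3,5](0)
Move 2: P2 pit4 -> P1=[3,2,2,2,0,6](1) P2=[6,4,3,5,0,6](1)
Move 3: P1 pit5 -> P1=[3,2,2,2,0,0](2) P2=[7,5,4,6,1,6](1)
Move 4: P2 pit5 -> P1=[4,3,3,3,1,0](2) P2=[7,5,4,6,1,0](2)
Move 5: P2 pit2 -> P1=[4,3,3,3,1,0](2) P2=[7,5,0,7,2,1](3)
Move 6: P2 pit5 -> P1=[4,3,3,3,1,0](2) P2=[7,5,0,7,2,0](4)
Move 7: P2 pit3 -> P1=[5,4,4,4,1,0](2) P2=[7,5,0,0,3,1](5)
Move 8: P1 pit2 -> P1=[5,4,0,5,2,1](3) P2=[7,5,0,0,3,1](5)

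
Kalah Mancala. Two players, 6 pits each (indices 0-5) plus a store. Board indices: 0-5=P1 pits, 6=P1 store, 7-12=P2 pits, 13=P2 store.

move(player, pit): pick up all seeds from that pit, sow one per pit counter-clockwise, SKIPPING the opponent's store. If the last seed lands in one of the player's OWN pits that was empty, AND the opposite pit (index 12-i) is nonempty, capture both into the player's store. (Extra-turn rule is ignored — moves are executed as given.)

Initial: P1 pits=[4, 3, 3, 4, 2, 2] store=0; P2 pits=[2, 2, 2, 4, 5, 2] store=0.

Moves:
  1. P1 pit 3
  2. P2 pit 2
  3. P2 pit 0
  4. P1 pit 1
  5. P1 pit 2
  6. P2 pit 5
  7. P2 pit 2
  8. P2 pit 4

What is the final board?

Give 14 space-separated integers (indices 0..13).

Answer: 6 1 1 3 5 4 2 0 3 0 7 0 1 2

Derivation:
Move 1: P1 pit3 -> P1=[4,3,3,0,3,3](1) P2=[3,2,2,4,5,2](0)
Move 2: P2 pit2 -> P1=[4,3,3,0,3,3](1) P2=[3,2,0,5,6,2](0)
Move 3: P2 pit0 -> P1=[4,3,3,0,3,3](1) P2=[0,3,1,6,6,2](0)
Move 4: P1 pit1 -> P1=[4,0,4,1,4,3](1) P2=[0,3,1,6,6,2](0)
Move 5: P1 pit2 -> P1=[4,0,0,2,5,4](2) P2=[0,3,1,6,6,2](0)
Move 6: P2 pit5 -> P1=[5,0,0,2,5,4](2) P2=[0,3,1,6,6,0](1)
Move 7: P2 pit2 -> P1=[5,0,0,2,5,4](2) P2=[0,3,0,7,6,0](1)
Move 8: P2 pit4 -> P1=[6,1,1,3,5,4](2) P2=[0,3,0,7,0,1](2)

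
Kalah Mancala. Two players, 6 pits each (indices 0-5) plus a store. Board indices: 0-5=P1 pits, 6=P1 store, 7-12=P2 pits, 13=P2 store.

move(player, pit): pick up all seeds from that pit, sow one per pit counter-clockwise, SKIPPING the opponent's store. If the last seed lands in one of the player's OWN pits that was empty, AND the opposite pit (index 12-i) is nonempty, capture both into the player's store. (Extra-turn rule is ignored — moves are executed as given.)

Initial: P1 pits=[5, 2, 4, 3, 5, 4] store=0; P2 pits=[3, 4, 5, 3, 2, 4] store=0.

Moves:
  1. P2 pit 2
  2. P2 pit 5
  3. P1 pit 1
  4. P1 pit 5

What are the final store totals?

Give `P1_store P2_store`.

Move 1: P2 pit2 -> P1=[6,2,4,3,5,4](0) P2=[3,4,0,4,3,5](1)
Move 2: P2 pit5 -> P1=[7,3,5,4,5,4](0) P2=[3,4,0,4,3,0](2)
Move 3: P1 pit1 -> P1=[7,0,6,5,6,4](0) P2=[3,4,0,4,3,0](2)
Move 4: P1 pit5 -> P1=[7,0,6,5,6,0](1) P2=[4,5,1,4,3,0](2)

Answer: 1 2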